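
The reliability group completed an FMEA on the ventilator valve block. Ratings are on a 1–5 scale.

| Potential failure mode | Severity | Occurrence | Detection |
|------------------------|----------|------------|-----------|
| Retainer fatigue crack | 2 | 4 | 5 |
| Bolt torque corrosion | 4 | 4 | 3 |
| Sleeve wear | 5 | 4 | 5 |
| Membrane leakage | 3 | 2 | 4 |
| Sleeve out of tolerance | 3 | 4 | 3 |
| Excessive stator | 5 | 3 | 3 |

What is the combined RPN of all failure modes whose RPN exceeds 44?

RPN = Severity × Occurrence × Detection:
  Retainer fatigue crack: 2 × 4 × 5 = 40
  Bolt torque corrosion: 4 × 4 × 3 = 48
  Sleeve wear: 5 × 4 × 5 = 100
  Membrane leakage: 3 × 2 × 4 = 24
  Sleeve out of tolerance: 3 × 4 × 3 = 36
  Excessive stator: 5 × 3 × 3 = 45
RPN > 44: Bolt torque corrosion (48), Sleeve wear (100), Excessive stator (45).
Sum: 48 + 100 + 45 = 193.

193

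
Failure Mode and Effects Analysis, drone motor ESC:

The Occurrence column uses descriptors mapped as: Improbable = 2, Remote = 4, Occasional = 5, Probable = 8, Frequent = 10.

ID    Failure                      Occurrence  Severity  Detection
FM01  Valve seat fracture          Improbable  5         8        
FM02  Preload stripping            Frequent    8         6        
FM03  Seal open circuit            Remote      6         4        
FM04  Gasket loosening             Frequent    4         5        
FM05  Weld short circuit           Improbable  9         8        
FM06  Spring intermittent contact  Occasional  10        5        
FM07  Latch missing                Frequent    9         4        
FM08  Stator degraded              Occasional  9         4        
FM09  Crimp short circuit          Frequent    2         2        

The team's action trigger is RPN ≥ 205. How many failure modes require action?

RPN = Severity × Occurrence × Detection:
  FM01: 5 × 2 × 8 = 80
  FM02: 8 × 10 × 6 = 480
  FM03: 6 × 4 × 4 = 96
  FM04: 4 × 10 × 5 = 200
  FM05: 9 × 2 × 8 = 144
  FM06: 10 × 5 × 5 = 250
  FM07: 9 × 10 × 4 = 360
  FM08: 9 × 5 × 4 = 180
  FM09: 2 × 10 × 2 = 40
Modes with RPN ≥ 205: FM02 (480), FM06 (250), FM07 (360) → 3.

3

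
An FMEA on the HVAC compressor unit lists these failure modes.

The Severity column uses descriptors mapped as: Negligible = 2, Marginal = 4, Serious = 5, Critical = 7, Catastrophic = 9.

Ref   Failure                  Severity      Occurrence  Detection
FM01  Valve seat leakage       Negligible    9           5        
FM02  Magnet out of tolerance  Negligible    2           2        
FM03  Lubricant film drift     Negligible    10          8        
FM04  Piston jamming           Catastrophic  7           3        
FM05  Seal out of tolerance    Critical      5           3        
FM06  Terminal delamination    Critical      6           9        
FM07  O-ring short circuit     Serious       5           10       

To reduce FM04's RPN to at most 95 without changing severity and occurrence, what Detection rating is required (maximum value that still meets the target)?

FM04: S=9, O=7, D=3 → current RPN = 189.
Fixed product = 63. Need 63 × D ≤ 95, so D ≤ 95/63 = 1.51.
Maximum integer Detection rating = 1 (gives RPN 63; D=2 would give 126 > 95).

1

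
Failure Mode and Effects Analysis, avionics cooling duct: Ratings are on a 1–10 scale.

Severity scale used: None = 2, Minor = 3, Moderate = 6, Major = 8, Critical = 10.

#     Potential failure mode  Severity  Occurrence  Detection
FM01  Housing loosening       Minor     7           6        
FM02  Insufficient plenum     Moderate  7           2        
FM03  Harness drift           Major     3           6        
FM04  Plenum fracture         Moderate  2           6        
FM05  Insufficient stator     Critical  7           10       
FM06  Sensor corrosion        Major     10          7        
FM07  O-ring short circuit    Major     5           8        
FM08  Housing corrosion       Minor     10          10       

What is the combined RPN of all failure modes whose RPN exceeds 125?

RPN = Severity × Occurrence × Detection:
  FM01: 3 × 7 × 6 = 126
  FM02: 6 × 7 × 2 = 84
  FM03: 8 × 3 × 6 = 144
  FM04: 6 × 2 × 6 = 72
  FM05: 10 × 7 × 10 = 700
  FM06: 8 × 10 × 7 = 560
  FM07: 8 × 5 × 8 = 320
  FM08: 3 × 10 × 10 = 300
RPN > 125: FM01 (126), FM03 (144), FM05 (700), FM06 (560), FM07 (320), FM08 (300).
Sum: 126 + 144 + 700 + 560 + 320 + 300 = 2150.

2150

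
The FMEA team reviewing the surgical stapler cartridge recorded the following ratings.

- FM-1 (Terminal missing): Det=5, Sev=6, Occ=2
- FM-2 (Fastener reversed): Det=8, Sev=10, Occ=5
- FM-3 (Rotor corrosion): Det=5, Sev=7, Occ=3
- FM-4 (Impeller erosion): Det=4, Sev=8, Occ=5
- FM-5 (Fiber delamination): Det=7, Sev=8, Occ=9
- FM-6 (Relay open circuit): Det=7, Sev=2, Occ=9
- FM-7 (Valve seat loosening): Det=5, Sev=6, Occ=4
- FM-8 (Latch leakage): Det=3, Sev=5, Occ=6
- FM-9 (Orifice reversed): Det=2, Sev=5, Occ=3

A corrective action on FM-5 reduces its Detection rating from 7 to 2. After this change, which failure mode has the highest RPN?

FM-2

RPN = Severity × Occurrence × Detection:
  FM-1: 6 × 2 × 5 = 60
  FM-2: 10 × 5 × 8 = 400
  FM-3: 7 × 3 × 5 = 105
  FM-4: 8 × 5 × 4 = 160
  FM-5: 8 × 9 × 7 = 504
  FM-6: 2 × 9 × 7 = 126
  FM-7: 6 × 4 × 5 = 120
  FM-8: 5 × 6 × 3 = 90
  FM-9: 5 × 3 × 2 = 30
After action: FM-5 → 8 × 9 × 2 = 144.
Revised RPNs: FM-2=400, FM-4=160, FM-5=144, FM-6=126, FM-7=120, FM-3=105, FM-8=90, FM-1=60, FM-9=30.
Highest is now FM-2 (400).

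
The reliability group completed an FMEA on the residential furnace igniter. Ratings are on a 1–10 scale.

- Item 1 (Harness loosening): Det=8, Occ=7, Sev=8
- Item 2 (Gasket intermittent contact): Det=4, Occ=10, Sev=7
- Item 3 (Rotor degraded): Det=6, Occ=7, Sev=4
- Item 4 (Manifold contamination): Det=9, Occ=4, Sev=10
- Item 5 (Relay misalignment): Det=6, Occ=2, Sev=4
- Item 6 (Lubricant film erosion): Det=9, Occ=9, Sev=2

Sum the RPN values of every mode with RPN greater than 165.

RPN = Severity × Occurrence × Detection:
  Item 1: 8 × 7 × 8 = 448
  Item 2: 7 × 10 × 4 = 280
  Item 3: 4 × 7 × 6 = 168
  Item 4: 10 × 4 × 9 = 360
  Item 5: 4 × 2 × 6 = 48
  Item 6: 2 × 9 × 9 = 162
RPN > 165: Item 1 (448), Item 2 (280), Item 3 (168), Item 4 (360).
Sum: 448 + 280 + 168 + 360 = 1256.

1256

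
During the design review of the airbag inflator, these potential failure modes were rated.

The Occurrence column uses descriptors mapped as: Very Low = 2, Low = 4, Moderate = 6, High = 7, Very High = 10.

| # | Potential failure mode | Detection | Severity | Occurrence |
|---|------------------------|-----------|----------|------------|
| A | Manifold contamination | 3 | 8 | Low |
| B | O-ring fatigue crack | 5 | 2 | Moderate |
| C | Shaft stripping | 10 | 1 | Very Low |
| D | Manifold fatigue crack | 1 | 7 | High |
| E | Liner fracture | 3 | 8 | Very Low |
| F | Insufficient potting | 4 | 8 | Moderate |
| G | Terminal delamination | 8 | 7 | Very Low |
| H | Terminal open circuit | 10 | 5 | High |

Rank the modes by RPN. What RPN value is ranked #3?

112

RPN = Severity × Occurrence × Detection:
  A: 8 × 4 × 3 = 96
  B: 2 × 6 × 5 = 60
  C: 1 × 2 × 10 = 20
  D: 7 × 7 × 1 = 49
  E: 8 × 2 × 3 = 48
  F: 8 × 6 × 4 = 192
  G: 7 × 2 × 8 = 112
  H: 5 × 7 × 10 = 350
Sorted descending: 350, 192, 112, 96, 60, 49, 48, 20.
The third-highest RPN is 112 (G).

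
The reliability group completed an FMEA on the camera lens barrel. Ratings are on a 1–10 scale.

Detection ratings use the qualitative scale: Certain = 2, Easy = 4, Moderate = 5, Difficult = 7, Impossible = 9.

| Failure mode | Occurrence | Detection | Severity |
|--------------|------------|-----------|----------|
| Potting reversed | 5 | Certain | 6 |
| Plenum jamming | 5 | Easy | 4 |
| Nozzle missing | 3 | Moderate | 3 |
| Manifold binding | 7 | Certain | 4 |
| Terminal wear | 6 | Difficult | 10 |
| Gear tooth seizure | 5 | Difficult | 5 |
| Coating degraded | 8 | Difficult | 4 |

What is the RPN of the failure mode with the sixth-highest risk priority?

56

RPN = Severity × Occurrence × Detection:
  Potting reversed: 6 × 5 × 2 = 60
  Plenum jamming: 4 × 5 × 4 = 80
  Nozzle missing: 3 × 3 × 5 = 45
  Manifold binding: 4 × 7 × 2 = 56
  Terminal wear: 10 × 6 × 7 = 420
  Gear tooth seizure: 5 × 5 × 7 = 175
  Coating degraded: 4 × 8 × 7 = 224
Sorted descending: 420, 224, 175, 80, 60, 56, 45.
The sixth-highest RPN is 56 (Manifold binding).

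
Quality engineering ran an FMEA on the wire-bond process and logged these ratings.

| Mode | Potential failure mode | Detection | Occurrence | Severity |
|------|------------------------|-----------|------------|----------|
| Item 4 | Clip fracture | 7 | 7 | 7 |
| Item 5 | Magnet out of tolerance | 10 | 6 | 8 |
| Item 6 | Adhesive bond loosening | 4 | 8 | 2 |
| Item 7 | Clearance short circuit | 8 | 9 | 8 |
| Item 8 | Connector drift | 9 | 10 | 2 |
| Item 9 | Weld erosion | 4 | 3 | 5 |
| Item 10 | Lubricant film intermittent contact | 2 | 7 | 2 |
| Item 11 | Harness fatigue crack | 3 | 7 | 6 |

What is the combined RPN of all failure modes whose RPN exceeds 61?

1769

RPN = Severity × Occurrence × Detection:
  Item 4: 7 × 7 × 7 = 343
  Item 5: 8 × 6 × 10 = 480
  Item 6: 2 × 8 × 4 = 64
  Item 7: 8 × 9 × 8 = 576
  Item 8: 2 × 10 × 9 = 180
  Item 9: 5 × 3 × 4 = 60
  Item 10: 2 × 7 × 2 = 28
  Item 11: 6 × 7 × 3 = 126
RPN > 61: Item 4 (343), Item 5 (480), Item 6 (64), Item 7 (576), Item 8 (180), Item 11 (126).
Sum: 343 + 480 + 64 + 576 + 180 + 126 = 1769.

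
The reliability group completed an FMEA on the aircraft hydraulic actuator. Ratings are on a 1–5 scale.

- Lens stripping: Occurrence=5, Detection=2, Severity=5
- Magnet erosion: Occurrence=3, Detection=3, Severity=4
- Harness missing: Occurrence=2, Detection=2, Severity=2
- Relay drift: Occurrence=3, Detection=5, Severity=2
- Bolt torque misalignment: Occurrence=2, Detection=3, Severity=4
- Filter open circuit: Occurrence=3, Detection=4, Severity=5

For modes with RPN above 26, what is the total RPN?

176

RPN = Severity × Occurrence × Detection:
  Lens stripping: 5 × 5 × 2 = 50
  Magnet erosion: 4 × 3 × 3 = 36
  Harness missing: 2 × 2 × 2 = 8
  Relay drift: 2 × 3 × 5 = 30
  Bolt torque misalignment: 4 × 2 × 3 = 24
  Filter open circuit: 5 × 3 × 4 = 60
RPN > 26: Lens stripping (50), Magnet erosion (36), Relay drift (30), Filter open circuit (60).
Sum: 50 + 36 + 30 + 60 = 176.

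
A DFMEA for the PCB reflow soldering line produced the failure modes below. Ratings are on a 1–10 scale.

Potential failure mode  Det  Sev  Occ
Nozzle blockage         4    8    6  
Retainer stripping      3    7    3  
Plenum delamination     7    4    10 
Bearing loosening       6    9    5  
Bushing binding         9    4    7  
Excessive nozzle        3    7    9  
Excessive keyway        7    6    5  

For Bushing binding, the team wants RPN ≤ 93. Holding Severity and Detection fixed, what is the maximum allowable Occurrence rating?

2

Bushing binding: S=4, O=7, D=9 → current RPN = 252.
Fixed product = 36. Need 36 × O ≤ 93, so O ≤ 93/36 = 2.58.
Maximum integer Occurrence rating = 2 (gives RPN 72; O=3 would give 108 > 93).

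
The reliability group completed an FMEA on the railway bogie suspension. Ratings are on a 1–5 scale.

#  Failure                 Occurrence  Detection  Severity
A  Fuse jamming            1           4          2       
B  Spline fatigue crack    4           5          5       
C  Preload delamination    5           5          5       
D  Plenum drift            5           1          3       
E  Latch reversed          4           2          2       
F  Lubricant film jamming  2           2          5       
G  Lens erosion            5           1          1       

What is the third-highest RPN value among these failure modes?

20

RPN = Severity × Occurrence × Detection:
  A: 2 × 1 × 4 = 8
  B: 5 × 4 × 5 = 100
  C: 5 × 5 × 5 = 125
  D: 3 × 5 × 1 = 15
  E: 2 × 4 × 2 = 16
  F: 5 × 2 × 2 = 20
  G: 1 × 5 × 1 = 5
Sorted descending: 125, 100, 20, 16, 15, 8, 5.
The third-highest RPN is 20 (F).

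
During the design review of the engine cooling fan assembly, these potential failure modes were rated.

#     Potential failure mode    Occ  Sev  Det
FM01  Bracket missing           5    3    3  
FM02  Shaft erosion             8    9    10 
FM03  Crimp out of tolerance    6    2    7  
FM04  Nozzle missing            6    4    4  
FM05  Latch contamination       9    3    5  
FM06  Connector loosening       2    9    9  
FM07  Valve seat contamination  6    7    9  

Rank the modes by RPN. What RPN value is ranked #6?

84

RPN = Severity × Occurrence × Detection:
  FM01: 3 × 5 × 3 = 45
  FM02: 9 × 8 × 10 = 720
  FM03: 2 × 6 × 7 = 84
  FM04: 4 × 6 × 4 = 96
  FM05: 3 × 9 × 5 = 135
  FM06: 9 × 2 × 9 = 162
  FM07: 7 × 6 × 9 = 378
Sorted descending: 720, 378, 162, 135, 96, 84, 45.
The sixth-highest RPN is 84 (FM03).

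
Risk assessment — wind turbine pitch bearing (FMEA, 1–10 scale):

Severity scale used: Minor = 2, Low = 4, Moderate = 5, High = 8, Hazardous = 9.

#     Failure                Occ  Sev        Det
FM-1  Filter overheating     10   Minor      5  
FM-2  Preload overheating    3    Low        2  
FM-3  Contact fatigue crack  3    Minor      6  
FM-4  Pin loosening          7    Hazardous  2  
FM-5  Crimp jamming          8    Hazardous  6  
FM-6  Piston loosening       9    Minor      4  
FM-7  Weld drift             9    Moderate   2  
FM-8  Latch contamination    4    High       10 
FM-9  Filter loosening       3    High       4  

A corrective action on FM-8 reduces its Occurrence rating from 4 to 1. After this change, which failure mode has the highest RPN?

FM-5

RPN = Severity × Occurrence × Detection:
  FM-1: 2 × 10 × 5 = 100
  FM-2: 4 × 3 × 2 = 24
  FM-3: 2 × 3 × 6 = 36
  FM-4: 9 × 7 × 2 = 126
  FM-5: 9 × 8 × 6 = 432
  FM-6: 2 × 9 × 4 = 72
  FM-7: 5 × 9 × 2 = 90
  FM-8: 8 × 4 × 10 = 320
  FM-9: 8 × 3 × 4 = 96
After action: FM-8 → 8 × 1 × 10 = 80.
Revised RPNs: FM-5=432, FM-4=126, FM-1=100, FM-9=96, FM-7=90, FM-8=80, FM-6=72, FM-3=36, FM-2=24.
Highest is now FM-5 (432).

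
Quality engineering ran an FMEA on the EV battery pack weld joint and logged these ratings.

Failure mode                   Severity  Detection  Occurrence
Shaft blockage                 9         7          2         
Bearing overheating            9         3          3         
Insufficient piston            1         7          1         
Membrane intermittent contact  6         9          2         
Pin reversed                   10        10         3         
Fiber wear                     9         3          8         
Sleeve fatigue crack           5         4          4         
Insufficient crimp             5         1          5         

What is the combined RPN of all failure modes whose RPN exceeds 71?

RPN = Severity × Occurrence × Detection:
  Shaft blockage: 9 × 2 × 7 = 126
  Bearing overheating: 9 × 3 × 3 = 81
  Insufficient piston: 1 × 1 × 7 = 7
  Membrane intermittent contact: 6 × 2 × 9 = 108
  Pin reversed: 10 × 3 × 10 = 300
  Fiber wear: 9 × 8 × 3 = 216
  Sleeve fatigue crack: 5 × 4 × 4 = 80
  Insufficient crimp: 5 × 5 × 1 = 25
RPN > 71: Shaft blockage (126), Bearing overheating (81), Membrane intermittent contact (108), Pin reversed (300), Fiber wear (216), Sleeve fatigue crack (80).
Sum: 126 + 81 + 108 + 300 + 216 + 80 = 911.

911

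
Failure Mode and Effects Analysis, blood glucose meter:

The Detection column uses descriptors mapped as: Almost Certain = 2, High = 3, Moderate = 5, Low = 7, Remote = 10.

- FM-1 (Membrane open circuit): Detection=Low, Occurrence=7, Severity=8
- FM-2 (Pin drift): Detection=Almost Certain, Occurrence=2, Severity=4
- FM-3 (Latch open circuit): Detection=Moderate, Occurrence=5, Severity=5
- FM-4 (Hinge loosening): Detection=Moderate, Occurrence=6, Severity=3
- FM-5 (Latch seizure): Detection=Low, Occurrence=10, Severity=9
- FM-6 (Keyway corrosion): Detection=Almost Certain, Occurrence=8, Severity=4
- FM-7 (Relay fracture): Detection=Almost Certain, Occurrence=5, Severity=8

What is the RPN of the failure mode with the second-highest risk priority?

392

RPN = Severity × Occurrence × Detection:
  FM-1: 8 × 7 × 7 = 392
  FM-2: 4 × 2 × 2 = 16
  FM-3: 5 × 5 × 5 = 125
  FM-4: 3 × 6 × 5 = 90
  FM-5: 9 × 10 × 7 = 630
  FM-6: 4 × 8 × 2 = 64
  FM-7: 8 × 5 × 2 = 80
Sorted descending: 630, 392, 125, 90, 80, 64, 16.
The second-highest RPN is 392 (FM-1).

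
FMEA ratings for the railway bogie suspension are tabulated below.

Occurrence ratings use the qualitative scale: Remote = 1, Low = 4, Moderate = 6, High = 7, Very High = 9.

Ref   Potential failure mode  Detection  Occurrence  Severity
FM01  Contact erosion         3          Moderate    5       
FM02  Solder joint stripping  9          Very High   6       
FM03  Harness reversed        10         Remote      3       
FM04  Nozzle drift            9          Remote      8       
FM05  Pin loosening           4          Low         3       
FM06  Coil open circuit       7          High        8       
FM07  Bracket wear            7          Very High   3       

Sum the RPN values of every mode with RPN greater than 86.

1157

RPN = Severity × Occurrence × Detection:
  FM01: 5 × 6 × 3 = 90
  FM02: 6 × 9 × 9 = 486
  FM03: 3 × 1 × 10 = 30
  FM04: 8 × 1 × 9 = 72
  FM05: 3 × 4 × 4 = 48
  FM06: 8 × 7 × 7 = 392
  FM07: 3 × 9 × 7 = 189
RPN > 86: FM01 (90), FM02 (486), FM06 (392), FM07 (189).
Sum: 90 + 486 + 392 + 189 = 1157.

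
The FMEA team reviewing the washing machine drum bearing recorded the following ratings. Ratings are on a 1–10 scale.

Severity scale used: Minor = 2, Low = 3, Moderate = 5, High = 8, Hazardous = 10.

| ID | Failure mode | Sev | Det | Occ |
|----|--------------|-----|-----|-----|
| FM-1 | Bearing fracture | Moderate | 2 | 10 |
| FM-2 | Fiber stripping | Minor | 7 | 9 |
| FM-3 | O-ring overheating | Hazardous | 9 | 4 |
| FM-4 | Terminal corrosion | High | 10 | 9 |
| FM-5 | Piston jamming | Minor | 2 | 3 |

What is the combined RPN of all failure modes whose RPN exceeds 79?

RPN = Severity × Occurrence × Detection:
  FM-1: 5 × 10 × 2 = 100
  FM-2: 2 × 9 × 7 = 126
  FM-3: 10 × 4 × 9 = 360
  FM-4: 8 × 9 × 10 = 720
  FM-5: 2 × 3 × 2 = 12
RPN > 79: FM-1 (100), FM-2 (126), FM-3 (360), FM-4 (720).
Sum: 100 + 126 + 360 + 720 = 1306.

1306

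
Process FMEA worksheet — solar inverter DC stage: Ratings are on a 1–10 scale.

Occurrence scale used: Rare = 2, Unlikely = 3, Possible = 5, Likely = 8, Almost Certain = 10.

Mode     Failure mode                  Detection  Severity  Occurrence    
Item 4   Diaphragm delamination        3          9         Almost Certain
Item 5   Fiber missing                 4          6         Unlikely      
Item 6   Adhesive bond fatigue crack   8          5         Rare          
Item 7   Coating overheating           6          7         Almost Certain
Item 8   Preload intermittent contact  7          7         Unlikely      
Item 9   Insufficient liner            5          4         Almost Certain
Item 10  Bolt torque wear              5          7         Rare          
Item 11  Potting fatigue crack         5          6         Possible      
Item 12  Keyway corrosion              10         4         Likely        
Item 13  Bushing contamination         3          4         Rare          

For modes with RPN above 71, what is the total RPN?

RPN = Severity × Occurrence × Detection:
  Item 4: 9 × 10 × 3 = 270
  Item 5: 6 × 3 × 4 = 72
  Item 6: 5 × 2 × 8 = 80
  Item 7: 7 × 10 × 6 = 420
  Item 8: 7 × 3 × 7 = 147
  Item 9: 4 × 10 × 5 = 200
  Item 10: 7 × 2 × 5 = 70
  Item 11: 6 × 5 × 5 = 150
  Item 12: 4 × 8 × 10 = 320
  Item 13: 4 × 2 × 3 = 24
RPN > 71: Item 4 (270), Item 5 (72), Item 6 (80), Item 7 (420), Item 8 (147), Item 9 (200), Item 11 (150), Item 12 (320).
Sum: 270 + 72 + 80 + 420 + 147 + 200 + 150 + 320 = 1659.

1659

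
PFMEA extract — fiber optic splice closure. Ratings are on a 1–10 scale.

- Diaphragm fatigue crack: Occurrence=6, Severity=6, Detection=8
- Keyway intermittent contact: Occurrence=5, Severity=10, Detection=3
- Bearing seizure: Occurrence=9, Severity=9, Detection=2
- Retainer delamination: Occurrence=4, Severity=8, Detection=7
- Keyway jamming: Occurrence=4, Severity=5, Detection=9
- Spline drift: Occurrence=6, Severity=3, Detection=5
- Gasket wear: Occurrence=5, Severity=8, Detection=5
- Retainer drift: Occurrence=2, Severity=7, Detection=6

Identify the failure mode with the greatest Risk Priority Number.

RPN = Severity × Occurrence × Detection:
  Diaphragm fatigue crack: 6 × 6 × 8 = 288
  Keyway intermittent contact: 10 × 5 × 3 = 150
  Bearing seizure: 9 × 9 × 2 = 162
  Retainer delamination: 8 × 4 × 7 = 224
  Keyway jamming: 5 × 4 × 9 = 180
  Spline drift: 3 × 6 × 5 = 90
  Gasket wear: 8 × 5 × 5 = 200
  Retainer drift: 7 × 2 × 6 = 84
Highest RPN is 288 → Diaphragm fatigue crack.

Diaphragm fatigue crack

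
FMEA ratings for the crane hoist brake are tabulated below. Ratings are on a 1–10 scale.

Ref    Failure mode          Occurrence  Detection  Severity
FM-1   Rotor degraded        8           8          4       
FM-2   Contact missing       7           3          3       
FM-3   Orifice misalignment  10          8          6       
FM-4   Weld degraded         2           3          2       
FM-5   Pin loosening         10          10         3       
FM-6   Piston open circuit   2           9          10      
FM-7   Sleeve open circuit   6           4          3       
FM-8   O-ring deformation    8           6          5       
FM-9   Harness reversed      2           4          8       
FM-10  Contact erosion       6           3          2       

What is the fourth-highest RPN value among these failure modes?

RPN = Severity × Occurrence × Detection:
  FM-1: 4 × 8 × 8 = 256
  FM-2: 3 × 7 × 3 = 63
  FM-3: 6 × 10 × 8 = 480
  FM-4: 2 × 2 × 3 = 12
  FM-5: 3 × 10 × 10 = 300
  FM-6: 10 × 2 × 9 = 180
  FM-7: 3 × 6 × 4 = 72
  FM-8: 5 × 8 × 6 = 240
  FM-9: 8 × 2 × 4 = 64
  FM-10: 2 × 6 × 3 = 36
Sorted descending: 480, 300, 256, 240, 180, 72, 64, 63, 36, 12.
The fourth-highest RPN is 240 (FM-8).

240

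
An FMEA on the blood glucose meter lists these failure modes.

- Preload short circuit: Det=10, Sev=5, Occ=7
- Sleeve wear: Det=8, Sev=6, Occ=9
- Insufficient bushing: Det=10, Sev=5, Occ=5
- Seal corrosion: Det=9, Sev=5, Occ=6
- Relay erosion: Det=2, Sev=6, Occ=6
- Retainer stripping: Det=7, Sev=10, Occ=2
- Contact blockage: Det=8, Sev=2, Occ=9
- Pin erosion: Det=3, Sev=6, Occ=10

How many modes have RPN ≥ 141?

6

RPN = Severity × Occurrence × Detection:
  Preload short circuit: 5 × 7 × 10 = 350
  Sleeve wear: 6 × 9 × 8 = 432
  Insufficient bushing: 5 × 5 × 10 = 250
  Seal corrosion: 5 × 6 × 9 = 270
  Relay erosion: 6 × 6 × 2 = 72
  Retainer stripping: 10 × 2 × 7 = 140
  Contact blockage: 2 × 9 × 8 = 144
  Pin erosion: 6 × 10 × 3 = 180
Modes with RPN ≥ 141: Preload short circuit (350), Sleeve wear (432), Insufficient bushing (250), Seal corrosion (270), Contact blockage (144), Pin erosion (180) → 6.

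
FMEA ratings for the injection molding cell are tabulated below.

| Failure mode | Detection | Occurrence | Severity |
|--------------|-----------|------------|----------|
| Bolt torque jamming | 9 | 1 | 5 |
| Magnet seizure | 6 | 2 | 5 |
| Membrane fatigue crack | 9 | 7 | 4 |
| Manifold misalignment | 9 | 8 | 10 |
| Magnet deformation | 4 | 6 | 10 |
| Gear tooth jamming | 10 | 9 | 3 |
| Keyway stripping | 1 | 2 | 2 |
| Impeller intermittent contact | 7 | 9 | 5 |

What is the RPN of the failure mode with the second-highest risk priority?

315

RPN = Severity × Occurrence × Detection:
  Bolt torque jamming: 5 × 1 × 9 = 45
  Magnet seizure: 5 × 2 × 6 = 60
  Membrane fatigue crack: 4 × 7 × 9 = 252
  Manifold misalignment: 10 × 8 × 9 = 720
  Magnet deformation: 10 × 6 × 4 = 240
  Gear tooth jamming: 3 × 9 × 10 = 270
  Keyway stripping: 2 × 2 × 1 = 4
  Impeller intermittent contact: 5 × 9 × 7 = 315
Sorted descending: 720, 315, 270, 252, 240, 60, 45, 4.
The second-highest RPN is 315 (Impeller intermittent contact).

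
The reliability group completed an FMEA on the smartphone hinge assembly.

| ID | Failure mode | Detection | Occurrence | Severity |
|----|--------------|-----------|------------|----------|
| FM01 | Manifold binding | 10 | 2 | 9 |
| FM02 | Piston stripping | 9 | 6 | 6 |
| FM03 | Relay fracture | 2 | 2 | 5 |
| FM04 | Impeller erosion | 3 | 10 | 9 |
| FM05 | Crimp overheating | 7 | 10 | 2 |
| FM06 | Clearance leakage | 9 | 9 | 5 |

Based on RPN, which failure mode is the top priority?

RPN = Severity × Occurrence × Detection:
  FM01: 9 × 2 × 10 = 180
  FM02: 6 × 6 × 9 = 324
  FM03: 5 × 2 × 2 = 20
  FM04: 9 × 10 × 3 = 270
  FM05: 2 × 10 × 7 = 140
  FM06: 5 × 9 × 9 = 405
Highest RPN is 405 → FM06.

FM06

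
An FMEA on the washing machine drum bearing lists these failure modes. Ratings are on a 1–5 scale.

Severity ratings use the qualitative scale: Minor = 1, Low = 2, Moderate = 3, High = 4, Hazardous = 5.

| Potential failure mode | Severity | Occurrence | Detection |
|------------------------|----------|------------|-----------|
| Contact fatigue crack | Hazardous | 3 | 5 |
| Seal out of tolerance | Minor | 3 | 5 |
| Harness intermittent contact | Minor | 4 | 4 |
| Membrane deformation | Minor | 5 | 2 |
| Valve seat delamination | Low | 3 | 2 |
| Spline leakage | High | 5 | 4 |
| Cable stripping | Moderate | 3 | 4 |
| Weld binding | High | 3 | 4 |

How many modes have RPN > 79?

RPN = Severity × Occurrence × Detection:
  Contact fatigue crack: 5 × 3 × 5 = 75
  Seal out of tolerance: 1 × 3 × 5 = 15
  Harness intermittent contact: 1 × 4 × 4 = 16
  Membrane deformation: 1 × 5 × 2 = 10
  Valve seat delamination: 2 × 3 × 2 = 12
  Spline leakage: 4 × 5 × 4 = 80
  Cable stripping: 3 × 3 × 4 = 36
  Weld binding: 4 × 3 × 4 = 48
Modes with RPN > 79: Spline leakage (80) → 1.

1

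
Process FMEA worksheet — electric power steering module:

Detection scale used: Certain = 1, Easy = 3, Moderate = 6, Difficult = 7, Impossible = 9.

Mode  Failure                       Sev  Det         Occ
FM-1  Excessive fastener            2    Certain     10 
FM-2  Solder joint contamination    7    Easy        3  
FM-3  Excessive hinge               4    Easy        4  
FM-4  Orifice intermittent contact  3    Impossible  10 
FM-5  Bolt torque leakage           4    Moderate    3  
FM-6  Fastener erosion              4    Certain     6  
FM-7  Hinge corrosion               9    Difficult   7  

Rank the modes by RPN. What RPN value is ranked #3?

72

RPN = Severity × Occurrence × Detection:
  FM-1: 2 × 10 × 1 = 20
  FM-2: 7 × 3 × 3 = 63
  FM-3: 4 × 4 × 3 = 48
  FM-4: 3 × 10 × 9 = 270
  FM-5: 4 × 3 × 6 = 72
  FM-6: 4 × 6 × 1 = 24
  FM-7: 9 × 7 × 7 = 441
Sorted descending: 441, 270, 72, 63, 48, 24, 20.
The third-highest RPN is 72 (FM-5).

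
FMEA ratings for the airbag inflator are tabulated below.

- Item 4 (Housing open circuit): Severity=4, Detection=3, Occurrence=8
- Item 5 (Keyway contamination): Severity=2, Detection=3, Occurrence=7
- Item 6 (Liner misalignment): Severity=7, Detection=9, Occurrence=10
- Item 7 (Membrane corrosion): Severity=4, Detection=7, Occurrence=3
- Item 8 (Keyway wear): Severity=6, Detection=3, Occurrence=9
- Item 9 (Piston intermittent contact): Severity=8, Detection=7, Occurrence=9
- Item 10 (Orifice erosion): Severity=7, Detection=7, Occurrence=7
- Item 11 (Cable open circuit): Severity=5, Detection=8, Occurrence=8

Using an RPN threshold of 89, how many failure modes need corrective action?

RPN = Severity × Occurrence × Detection:
  Item 4: 4 × 8 × 3 = 96
  Item 5: 2 × 7 × 3 = 42
  Item 6: 7 × 10 × 9 = 630
  Item 7: 4 × 3 × 7 = 84
  Item 8: 6 × 9 × 3 = 162
  Item 9: 8 × 9 × 7 = 504
  Item 10: 7 × 7 × 7 = 343
  Item 11: 5 × 8 × 8 = 320
Modes with RPN ≥ 89: Item 4 (96), Item 6 (630), Item 8 (162), Item 9 (504), Item 10 (343), Item 11 (320) → 6.

6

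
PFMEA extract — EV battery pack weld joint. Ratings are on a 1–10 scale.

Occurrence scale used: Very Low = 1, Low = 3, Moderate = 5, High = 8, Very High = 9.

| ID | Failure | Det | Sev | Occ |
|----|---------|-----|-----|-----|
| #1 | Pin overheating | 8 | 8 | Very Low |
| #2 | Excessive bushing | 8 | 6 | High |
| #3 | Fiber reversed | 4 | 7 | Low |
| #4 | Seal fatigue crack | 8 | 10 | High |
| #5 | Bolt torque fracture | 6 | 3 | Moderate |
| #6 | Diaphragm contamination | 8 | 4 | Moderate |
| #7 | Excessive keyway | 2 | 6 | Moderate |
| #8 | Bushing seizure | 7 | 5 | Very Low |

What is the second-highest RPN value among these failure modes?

384

RPN = Severity × Occurrence × Detection:
  #1: 8 × 1 × 8 = 64
  #2: 6 × 8 × 8 = 384
  #3: 7 × 3 × 4 = 84
  #4: 10 × 8 × 8 = 640
  #5: 3 × 5 × 6 = 90
  #6: 4 × 5 × 8 = 160
  #7: 6 × 5 × 2 = 60
  #8: 5 × 1 × 7 = 35
Sorted descending: 640, 384, 160, 90, 84, 64, 60, 35.
The second-highest RPN is 384 (#2).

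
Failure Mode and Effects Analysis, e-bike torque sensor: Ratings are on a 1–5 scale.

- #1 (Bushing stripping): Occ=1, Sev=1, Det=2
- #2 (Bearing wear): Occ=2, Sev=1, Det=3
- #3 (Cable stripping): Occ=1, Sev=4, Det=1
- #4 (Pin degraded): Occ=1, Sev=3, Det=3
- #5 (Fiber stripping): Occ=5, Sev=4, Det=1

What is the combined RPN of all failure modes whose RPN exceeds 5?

RPN = Severity × Occurrence × Detection:
  #1: 1 × 1 × 2 = 2
  #2: 1 × 2 × 3 = 6
  #3: 4 × 1 × 1 = 4
  #4: 3 × 1 × 3 = 9
  #5: 4 × 5 × 1 = 20
RPN > 5: #2 (6), #4 (9), #5 (20).
Sum: 6 + 9 + 20 = 35.

35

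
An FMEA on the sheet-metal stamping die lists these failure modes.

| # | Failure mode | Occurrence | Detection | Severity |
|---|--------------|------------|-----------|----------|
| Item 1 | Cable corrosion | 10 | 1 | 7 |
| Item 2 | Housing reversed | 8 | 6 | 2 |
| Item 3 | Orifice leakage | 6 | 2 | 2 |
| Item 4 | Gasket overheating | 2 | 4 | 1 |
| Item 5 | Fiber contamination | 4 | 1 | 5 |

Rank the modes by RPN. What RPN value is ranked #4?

RPN = Severity × Occurrence × Detection:
  Item 1: 7 × 10 × 1 = 70
  Item 2: 2 × 8 × 6 = 96
  Item 3: 2 × 6 × 2 = 24
  Item 4: 1 × 2 × 4 = 8
  Item 5: 5 × 4 × 1 = 20
Sorted descending: 96, 70, 24, 20, 8.
The fourth-highest RPN is 20 (Item 5).

20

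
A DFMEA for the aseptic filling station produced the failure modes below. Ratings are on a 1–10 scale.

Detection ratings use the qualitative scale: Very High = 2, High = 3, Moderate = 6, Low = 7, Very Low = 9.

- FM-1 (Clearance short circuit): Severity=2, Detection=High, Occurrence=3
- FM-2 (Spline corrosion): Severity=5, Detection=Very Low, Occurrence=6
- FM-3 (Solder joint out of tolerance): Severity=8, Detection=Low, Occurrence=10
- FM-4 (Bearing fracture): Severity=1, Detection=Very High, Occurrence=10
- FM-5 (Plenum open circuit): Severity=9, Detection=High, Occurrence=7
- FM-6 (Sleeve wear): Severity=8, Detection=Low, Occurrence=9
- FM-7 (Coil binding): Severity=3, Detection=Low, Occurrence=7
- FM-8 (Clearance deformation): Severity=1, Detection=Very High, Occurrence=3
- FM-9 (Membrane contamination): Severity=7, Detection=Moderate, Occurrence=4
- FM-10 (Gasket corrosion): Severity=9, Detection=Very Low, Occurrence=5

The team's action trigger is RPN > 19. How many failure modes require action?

RPN = Severity × Occurrence × Detection:
  FM-1: 2 × 3 × 3 = 18
  FM-2: 5 × 6 × 9 = 270
  FM-3: 8 × 10 × 7 = 560
  FM-4: 1 × 10 × 2 = 20
  FM-5: 9 × 7 × 3 = 189
  FM-6: 8 × 9 × 7 = 504
  FM-7: 3 × 7 × 7 = 147
  FM-8: 1 × 3 × 2 = 6
  FM-9: 7 × 4 × 6 = 168
  FM-10: 9 × 5 × 9 = 405
Modes with RPN > 19: FM-2 (270), FM-3 (560), FM-4 (20), FM-5 (189), FM-6 (504), FM-7 (147), FM-9 (168), FM-10 (405) → 8.

8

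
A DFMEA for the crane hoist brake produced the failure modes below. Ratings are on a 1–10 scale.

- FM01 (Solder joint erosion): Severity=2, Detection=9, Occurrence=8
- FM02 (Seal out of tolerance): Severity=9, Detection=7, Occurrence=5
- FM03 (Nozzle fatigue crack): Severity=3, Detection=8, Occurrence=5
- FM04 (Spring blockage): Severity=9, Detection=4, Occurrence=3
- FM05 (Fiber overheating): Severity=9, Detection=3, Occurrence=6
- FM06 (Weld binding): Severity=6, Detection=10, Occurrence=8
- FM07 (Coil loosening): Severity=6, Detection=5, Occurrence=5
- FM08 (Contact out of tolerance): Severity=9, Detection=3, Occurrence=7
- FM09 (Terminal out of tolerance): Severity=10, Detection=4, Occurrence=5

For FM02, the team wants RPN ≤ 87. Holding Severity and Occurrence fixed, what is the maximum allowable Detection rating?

1

FM02: S=9, O=5, D=7 → current RPN = 315.
Fixed product = 45. Need 45 × D ≤ 87, so D ≤ 87/45 = 1.93.
Maximum integer Detection rating = 1 (gives RPN 45; D=2 would give 90 > 87).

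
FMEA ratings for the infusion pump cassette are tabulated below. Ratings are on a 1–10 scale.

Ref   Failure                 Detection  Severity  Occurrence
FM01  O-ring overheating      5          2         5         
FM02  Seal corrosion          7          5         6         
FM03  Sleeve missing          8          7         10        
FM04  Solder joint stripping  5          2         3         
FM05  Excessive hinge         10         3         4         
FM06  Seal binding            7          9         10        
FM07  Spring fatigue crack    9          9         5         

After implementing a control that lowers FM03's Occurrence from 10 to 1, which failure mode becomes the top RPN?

RPN = Severity × Occurrence × Detection:
  FM01: 2 × 5 × 5 = 50
  FM02: 5 × 6 × 7 = 210
  FM03: 7 × 10 × 8 = 560
  FM04: 2 × 3 × 5 = 30
  FM05: 3 × 4 × 10 = 120
  FM06: 9 × 10 × 7 = 630
  FM07: 9 × 5 × 9 = 405
After action: FM03 → 7 × 1 × 8 = 56.
Revised RPNs: FM06=630, FM07=405, FM02=210, FM05=120, FM03=56, FM01=50, FM04=30.
Highest is now FM06 (630).

FM06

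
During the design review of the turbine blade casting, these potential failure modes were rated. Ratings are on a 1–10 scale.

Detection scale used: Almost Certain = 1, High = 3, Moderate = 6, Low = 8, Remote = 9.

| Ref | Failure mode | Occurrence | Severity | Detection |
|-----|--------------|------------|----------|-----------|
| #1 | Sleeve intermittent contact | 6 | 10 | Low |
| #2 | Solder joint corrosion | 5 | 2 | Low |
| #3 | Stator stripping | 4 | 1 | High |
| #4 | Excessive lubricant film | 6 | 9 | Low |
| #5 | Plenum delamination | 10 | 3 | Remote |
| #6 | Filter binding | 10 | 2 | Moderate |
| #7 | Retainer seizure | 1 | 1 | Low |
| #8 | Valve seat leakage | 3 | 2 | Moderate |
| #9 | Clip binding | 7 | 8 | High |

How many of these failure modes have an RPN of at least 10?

RPN = Severity × Occurrence × Detection:
  #1: 10 × 6 × 8 = 480
  #2: 2 × 5 × 8 = 80
  #3: 1 × 4 × 3 = 12
  #4: 9 × 6 × 8 = 432
  #5: 3 × 10 × 9 = 270
  #6: 2 × 10 × 6 = 120
  #7: 1 × 1 × 8 = 8
  #8: 2 × 3 × 6 = 36
  #9: 8 × 7 × 3 = 168
Modes with RPN ≥ 10: #1 (480), #2 (80), #3 (12), #4 (432), #5 (270), #6 (120), #8 (36), #9 (168) → 8.

8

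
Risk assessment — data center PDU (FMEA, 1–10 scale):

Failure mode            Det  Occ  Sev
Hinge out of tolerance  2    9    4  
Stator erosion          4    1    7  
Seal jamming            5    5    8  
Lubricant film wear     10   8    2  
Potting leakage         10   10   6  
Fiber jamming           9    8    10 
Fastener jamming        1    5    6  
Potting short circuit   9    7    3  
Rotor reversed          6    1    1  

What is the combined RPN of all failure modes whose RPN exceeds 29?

1971

RPN = Severity × Occurrence × Detection:
  Hinge out of tolerance: 4 × 9 × 2 = 72
  Stator erosion: 7 × 1 × 4 = 28
  Seal jamming: 8 × 5 × 5 = 200
  Lubricant film wear: 2 × 8 × 10 = 160
  Potting leakage: 6 × 10 × 10 = 600
  Fiber jamming: 10 × 8 × 9 = 720
  Fastener jamming: 6 × 5 × 1 = 30
  Potting short circuit: 3 × 7 × 9 = 189
  Rotor reversed: 1 × 1 × 6 = 6
RPN > 29: Hinge out of tolerance (72), Seal jamming (200), Lubricant film wear (160), Potting leakage (600), Fiber jamming (720), Fastener jamming (30), Potting short circuit (189).
Sum: 72 + 200 + 160 + 600 + 720 + 30 + 189 = 1971.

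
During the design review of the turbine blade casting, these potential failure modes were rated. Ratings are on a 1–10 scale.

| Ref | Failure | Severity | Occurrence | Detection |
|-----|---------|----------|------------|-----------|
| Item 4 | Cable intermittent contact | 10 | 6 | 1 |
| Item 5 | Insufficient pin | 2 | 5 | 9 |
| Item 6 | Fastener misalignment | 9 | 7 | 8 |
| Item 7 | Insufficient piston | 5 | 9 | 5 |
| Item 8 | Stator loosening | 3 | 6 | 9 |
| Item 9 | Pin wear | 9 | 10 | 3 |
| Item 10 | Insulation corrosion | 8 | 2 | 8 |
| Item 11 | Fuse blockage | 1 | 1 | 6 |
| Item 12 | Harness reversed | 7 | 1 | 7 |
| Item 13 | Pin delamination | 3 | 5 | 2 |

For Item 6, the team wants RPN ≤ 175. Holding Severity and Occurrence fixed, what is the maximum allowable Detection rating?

2

Item 6: S=9, O=7, D=8 → current RPN = 504.
Fixed product = 63. Need 63 × D ≤ 175, so D ≤ 175/63 = 2.78.
Maximum integer Detection rating = 2 (gives RPN 126; D=3 would give 189 > 175).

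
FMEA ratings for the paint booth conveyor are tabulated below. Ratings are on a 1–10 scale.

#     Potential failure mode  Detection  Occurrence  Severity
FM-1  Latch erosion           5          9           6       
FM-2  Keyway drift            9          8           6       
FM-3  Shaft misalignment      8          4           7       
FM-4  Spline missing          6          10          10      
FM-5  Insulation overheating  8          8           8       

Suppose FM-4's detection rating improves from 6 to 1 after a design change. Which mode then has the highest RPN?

RPN = Severity × Occurrence × Detection:
  FM-1: 6 × 9 × 5 = 270
  FM-2: 6 × 8 × 9 = 432
  FM-3: 7 × 4 × 8 = 224
  FM-4: 10 × 10 × 6 = 600
  FM-5: 8 × 8 × 8 = 512
After action: FM-4 → 10 × 10 × 1 = 100.
Revised RPNs: FM-5=512, FM-2=432, FM-1=270, FM-3=224, FM-4=100.
Highest is now FM-5 (512).

FM-5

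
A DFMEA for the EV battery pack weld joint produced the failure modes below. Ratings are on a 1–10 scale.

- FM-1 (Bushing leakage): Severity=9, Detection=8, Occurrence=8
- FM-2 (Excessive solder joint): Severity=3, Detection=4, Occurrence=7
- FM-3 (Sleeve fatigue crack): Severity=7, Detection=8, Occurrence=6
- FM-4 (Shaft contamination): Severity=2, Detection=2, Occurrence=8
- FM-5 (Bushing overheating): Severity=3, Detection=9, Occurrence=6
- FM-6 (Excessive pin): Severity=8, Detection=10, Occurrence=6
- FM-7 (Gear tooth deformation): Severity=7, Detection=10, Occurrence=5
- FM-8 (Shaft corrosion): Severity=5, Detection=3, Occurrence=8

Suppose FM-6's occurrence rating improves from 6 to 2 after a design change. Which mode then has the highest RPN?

RPN = Severity × Occurrence × Detection:
  FM-1: 9 × 8 × 8 = 576
  FM-2: 3 × 7 × 4 = 84
  FM-3: 7 × 6 × 8 = 336
  FM-4: 2 × 8 × 2 = 32
  FM-5: 3 × 6 × 9 = 162
  FM-6: 8 × 6 × 10 = 480
  FM-7: 7 × 5 × 10 = 350
  FM-8: 5 × 8 × 3 = 120
After action: FM-6 → 8 × 2 × 10 = 160.
Revised RPNs: FM-1=576, FM-7=350, FM-3=336, FM-5=162, FM-6=160, FM-8=120, FM-2=84, FM-4=32.
Highest is now FM-1 (576).

FM-1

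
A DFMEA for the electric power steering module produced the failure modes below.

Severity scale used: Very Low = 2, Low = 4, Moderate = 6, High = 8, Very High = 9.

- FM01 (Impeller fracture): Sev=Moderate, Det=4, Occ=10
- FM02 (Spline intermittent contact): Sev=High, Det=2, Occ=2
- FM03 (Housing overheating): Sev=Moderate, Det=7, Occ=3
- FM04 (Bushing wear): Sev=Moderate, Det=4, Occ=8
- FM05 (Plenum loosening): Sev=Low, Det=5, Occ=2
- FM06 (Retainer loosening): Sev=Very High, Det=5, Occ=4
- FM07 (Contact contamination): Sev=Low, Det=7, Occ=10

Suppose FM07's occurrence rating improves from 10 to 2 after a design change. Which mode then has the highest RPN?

RPN = Severity × Occurrence × Detection:
  FM01: 6 × 10 × 4 = 240
  FM02: 8 × 2 × 2 = 32
  FM03: 6 × 3 × 7 = 126
  FM04: 6 × 8 × 4 = 192
  FM05: 4 × 2 × 5 = 40
  FM06: 9 × 4 × 5 = 180
  FM07: 4 × 10 × 7 = 280
After action: FM07 → 4 × 2 × 7 = 56.
Revised RPNs: FM01=240, FM04=192, FM06=180, FM03=126, FM07=56, FM05=40, FM02=32.
Highest is now FM01 (240).

FM01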